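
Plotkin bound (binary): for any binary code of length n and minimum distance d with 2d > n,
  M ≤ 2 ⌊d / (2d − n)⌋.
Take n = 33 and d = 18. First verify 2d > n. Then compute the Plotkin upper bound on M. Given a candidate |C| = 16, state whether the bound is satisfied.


Plotkin bound M ≤ 12; given |C| = 16 > bound (violated).

Check applicability: 2d = 36, n = 33.
2d − n = 3 > 0, so Plotkin applies.
Compute d/(2d−n) = 18/3 ≈ 6.0000.
⌊d/(2d−n)⌋ = 6.
Plotkin bound: M ≤ 2·6 = 12.
Given |C| = 16, check: VIOLATED.
This |C| is above the Plotkin bound, so no binary code with n = 33, d = 18 and 16 codewords exists.


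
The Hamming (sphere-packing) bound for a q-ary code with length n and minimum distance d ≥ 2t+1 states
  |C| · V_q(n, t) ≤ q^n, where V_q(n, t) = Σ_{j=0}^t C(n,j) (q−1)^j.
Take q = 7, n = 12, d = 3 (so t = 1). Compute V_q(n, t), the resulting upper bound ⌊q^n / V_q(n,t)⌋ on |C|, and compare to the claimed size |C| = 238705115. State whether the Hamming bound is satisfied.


V_q(n, t) = 73, q^n = 13841287201, Hamming bound = 189606673, |C| = 238705115 > bound (violated).

Step 1: Compute V_q(n, t) = Σ_{j=0}^1 C(n, j) (q−1)^j.
  j = 0: C(12,0)·(6)^0 = 1·1 = 1.
  j = 1: C(12,1)·(6)^1 = 12·6 = 72.
  V_q(n, t) = 1 + 72 = 73.
Step 2: q^n = 7^12 = 13841287201.
Step 3: Hamming bound ⌊q^n / V_q(n,t)⌋ = ⌊13841287201/73⌋ = 189606673.
Step 4: Compare |C| = 238705115 to 189606673: violated.
The claimed |C| lies above the Hamming bound, so no 7-ary code of length 12 with d ≥ 3 can have 238705115 codewords.


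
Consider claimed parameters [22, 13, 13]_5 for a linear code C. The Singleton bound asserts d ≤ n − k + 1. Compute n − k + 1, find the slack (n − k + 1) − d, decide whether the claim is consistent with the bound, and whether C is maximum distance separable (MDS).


Singleton RHS = n − k + 1 = 10, slack = -3, bound violated (no such code; not MDS).

Singleton bound: d ≤ n − k + 1.
Here n = 22, k = 13, so n − k + 1 = 10.
Given d = 13, check d ≤ 10: NO.
Slack = (n − k + 1) − d = -3.
The slack is negative: d = 13 exceeds n − k + 1 = 10 by 3, so the Singleton bound is violated and no linear [22, 13, 13]_5 code can exist. In particular it is not MDS (MDS requires d = n − k + 1 exactly).
Description: the claimed parameters are [22, 13, 13]_5; such a code would be impossible (violates the Singleton bound).


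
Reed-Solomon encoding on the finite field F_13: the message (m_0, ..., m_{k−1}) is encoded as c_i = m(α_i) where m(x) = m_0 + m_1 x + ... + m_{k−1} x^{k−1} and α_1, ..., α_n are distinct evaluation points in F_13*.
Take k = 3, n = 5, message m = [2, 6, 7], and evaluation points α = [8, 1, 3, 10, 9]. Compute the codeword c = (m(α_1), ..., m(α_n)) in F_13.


c = [4, 2, 5, 8, 12]

Message polynomial: m(x) = 2 + 6·x + 7·x^2 (mod 13).
For each evaluation point α_i, compute m(α_i) mod 13:
  α_1 = 8: Horner steps 7 → 10 → 4, so m(8) = 4.
  α_2 = 1: Horner steps 7 → 0 → 2, so m(1) = 2.
  α_3 = 3: Horner steps 7 → 1 → 5, so m(3) = 5.
  α_4 = 10: Horner steps 7 → 11 → 8, so m(10) = 8.
  α_5 = 9: Horner steps 7 → 4 → 12, so m(9) = 12.
Codeword c = [4, 2, 5, 8, 12] ∈ F_13^5.


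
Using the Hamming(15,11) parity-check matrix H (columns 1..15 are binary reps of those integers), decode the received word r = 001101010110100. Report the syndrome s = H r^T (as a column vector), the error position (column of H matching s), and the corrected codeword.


s = (0, 1, 0, 1)^T, error position = 5, corrected codeword c = 001111010110100

Compute s = H r^T mod 2 one row at a time:
  s_1 = 1 + 0 + 1 + 1 + 0 + 1 + 0 + 0 = 4 ≡ 0 (mod 2).
  s_2 = 1 + 0 + 1 + 0 + 0 + 1 + 0 + 0 = 3 ≡ 1 (mod 2).
  s_3 = 0 + 1 + 1 + 0 + 1 + 1 + 0 + 0 = 4 ≡ 0 (mod 2).
  s_4 = 0 + 1 + 0 + 0 + 0 + 1 + 1 + 0 = 3 ≡ 1 (mod 2).
s = (0, 1, 0, 1)^T — this equals column 5 of H (binary 0101), so error is at position 5.
Correct: flip bit 5 of r = 001101010110100 to get c = 001111010110100.


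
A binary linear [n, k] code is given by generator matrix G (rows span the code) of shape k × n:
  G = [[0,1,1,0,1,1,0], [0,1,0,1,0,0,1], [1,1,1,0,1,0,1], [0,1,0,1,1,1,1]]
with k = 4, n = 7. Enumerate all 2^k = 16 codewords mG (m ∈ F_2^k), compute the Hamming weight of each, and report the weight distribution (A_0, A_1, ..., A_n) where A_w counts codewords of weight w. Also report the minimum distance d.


Weight distribution: A_0 = 1, A_2 = 2, A_3 = 4, A_4 = 5, A_5 = 4. Minimum distance d = 2.

Enumerate all 2^4 = 16 messages m ∈ F_2^4.
For each, compute codeword c = mG in F_2^7, then tally its weight.
  m = 0000 → c = 0000000, weight = 0.
  m = 1000 → c = 0110110, weight = 4.
  m = 0100 → c = 0101001, weight = 3.
  m = 1100 → c = 0011111, weight = 5.
  m = 0010 → c = 1110101, weight = 5.
  m = 1010 → c = 1000011, weight = 3.
  m = 0110 → c = 1011100, weight = 4.
  m = 1110 → c = 1101010, weight = 4.
  m = 0001 → c = 0101111, weight = 5.
  m = 1001 → c = 0011001, weight = 3.
  m = 0101 → c = 0000110, weight = 2.
  m = 1101 → c = 0110000, weight = 2.
  m = 0011 → c = 1011010, weight = 4.
  m = 1011 → c = 1101100, weight = 4.
  m = 0111 → c = 1110011, weight = 5.
  m = 1111 → c = 1000101, weight = 3.
Tally weights:
  weight 0: 1 codewords.
  weight 2: 2 codewords.
  weight 3: 4 codewords.
  weight 4: 5 codewords.
  weight 5: 4 codewords.
Minimum distance d = smallest w > 0 with A_w > 0 = 2.
Sanity: Σ A_w = 16 = 2^4 = 16 ✓.


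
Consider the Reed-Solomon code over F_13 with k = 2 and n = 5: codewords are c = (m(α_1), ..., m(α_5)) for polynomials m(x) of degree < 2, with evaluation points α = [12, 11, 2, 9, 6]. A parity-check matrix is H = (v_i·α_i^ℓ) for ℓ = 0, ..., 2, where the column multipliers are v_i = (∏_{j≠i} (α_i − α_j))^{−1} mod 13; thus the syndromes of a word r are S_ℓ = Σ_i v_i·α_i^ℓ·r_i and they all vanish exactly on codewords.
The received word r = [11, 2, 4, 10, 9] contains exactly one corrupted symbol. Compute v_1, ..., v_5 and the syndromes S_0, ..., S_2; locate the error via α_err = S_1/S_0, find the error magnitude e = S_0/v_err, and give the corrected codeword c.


S = (4, 8, 3), error at position 3, error magnitude e = 5, c = [11, 2, 12, 10, 9].

Step 1: column multipliers v_i = (∏_{j≠i}(α_i − α_j))^{−1} mod 13.
  i = 1 (α = 12): (12−11)(12−2)(12−9)(12−6) = 1·10·3·6 = 180 ≡ 11, so v_1 = 11^{−1} = 6 (mod 13).
  i = 2 (α = 11): (11−12)(11−2)(11−9)(11−6) = (−1)·9·2·5 = −90 ≡ 1, so v_2 = 1^{−1} = 1 (mod 13).
  i = 3 (α = 2): (2−12)(2−11)(2−9)(2−6) = (−10)·(−9)·(−7)·(−4) = 2520 ≡ 11, so v_3 = 11^{−1} = 6 (mod 13).
  i = 4 (α = 9): (9−12)(9−11)(9−2)(9−6) = (−3)·(−2)·7·3 = 126 ≡ 9, so v_4 = 9^{−1} = 3 (mod 13).
  i = 5 (α = 6): (6−12)(6−11)(6−2)(6−9) = (−6)·(−5)·4·(−3) = −360 ≡ 4, so v_5 = 4^{−1} = 10 (mod 13).
  v = [6, 1, 6, 3, 10].
Step 2: syndromes of r = [11, 2, 4, 10, 9] (all sums mod 13).
  S_0 = Σ v_i r_i = 6·11 + 1·2 + 6·4 + 3·10 + 10·9 = 212 ≡ 4.
  S_1 = Σ v_i α_i r_i = 6·12·11 + 1·11·2 + 6·2·4 + 3·9·10 + 10·6·9 = 1672 ≡ 8.
  α_i^2 mod 13 = [1, 4, 4, 3, 10].
  S_2 = Σ v_i α_i^2 r_i = 6·1·11 + 1·4·2 + 6·4·4 + 3·3·10 + 10·10·9 = 1160 ≡ 3.
  S = (4, 8, 3) ≠ 0, so r is not a codeword (an error is present).
Step 3: locate the error. For a single error e at position i, S_ℓ = v_i·e·α_i^ℓ, so α_err = S_1/S_0.
  S_0^{−1} = 4^{−1} = 10 (mod 13), so α_err = 8·10 = 80 ≡ 2 = α_3. Error position i = 3.
  Consistency check: S_2/S_1 = 3·5 = 15 ≡ 2 = α_err ✓ (single-error assumption holds).
Step 4: error magnitude e = S_0/v_3 = S_0·∏_{j≠3}(α_3 − α_j) = 4·11 = 44 ≡ 5 (mod 13).
Step 5: correct position 3: c_3 = r_3 − e = 4 − 5 ≡ 12 (mod 13). Hence c = [11, 2, 12, 10, 9].
  Check: interpolating c through the α_i gives m(x) = 7 + 9·x (degree < 2) with m(α_i) = c_i for every i, so c is indeed a codeword.


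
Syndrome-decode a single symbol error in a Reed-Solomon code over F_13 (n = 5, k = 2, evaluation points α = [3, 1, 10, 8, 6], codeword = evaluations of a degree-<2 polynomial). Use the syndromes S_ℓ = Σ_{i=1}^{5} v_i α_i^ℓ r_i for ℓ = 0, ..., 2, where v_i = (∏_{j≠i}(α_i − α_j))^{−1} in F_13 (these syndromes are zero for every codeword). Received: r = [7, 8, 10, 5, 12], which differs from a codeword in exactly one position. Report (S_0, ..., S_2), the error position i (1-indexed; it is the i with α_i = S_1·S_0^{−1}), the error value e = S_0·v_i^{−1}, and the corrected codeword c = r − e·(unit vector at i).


S = (11, 10, 2), error at position 4, error magnitude e = 7, c = [7, 8, 10, 11, 12].

Step 1: column multipliers v_i = (∏_{j≠i}(α_i − α_j))^{−1} mod 13.
  i = 1 (α = 3): (3−1)(3−10)(3−8)(3−6) = 2·(−7)·(−5)·(−3) = −210 ≡ 11, so v_1 = 11^{−1} = 6 (mod 13).
  i = 2 (α = 1): (1−3)(1−10)(1−8)(1−6) = (−2)·(−9)·(−7)·(−5) = 630 ≡ 6, so v_2 = 6^{−1} = 11 (mod 13).
  i = 3 (α = 10): (10−3)(10−1)(10−8)(10−6) = 7·9·2·4 = 504 ≡ 10, so v_3 = 10^{−1} = 4 (mod 13).
  i = 4 (α = 8): (8−3)(8−1)(8−10)(8−6) = 5·7·(−2)·2 = −140 ≡ 3, so v_4 = 3^{−1} = 9 (mod 13).
  i = 5 (α = 6): (6−3)(6−1)(6−10)(6−8) = 3·5·(−4)·(−2) = 120 ≡ 3, so v_5 = 3^{−1} = 9 (mod 13).
  v = [6, 11, 4, 9, 9].
Step 2: syndromes of r = [7, 8, 10, 5, 12] (all sums mod 13).
  S_0 = Σ v_i r_i = 6·7 + 11·8 + 4·10 + 9·5 + 9·12 = 323 ≡ 11.
  S_1 = Σ v_i α_i r_i = 6·3·7 + 11·1·8 + 4·10·10 + 9·8·5 + 9·6·12 = 1622 ≡ 10.
  α_i^2 mod 13 = [9, 1, 9, 12, 10].
  S_2 = Σ v_i α_i^2 r_i = 6·9·7 + 11·1·8 + 4·9·10 + 9·12·5 + 9·10·12 = 2446 ≡ 2.
  S = (11, 10, 2) ≠ 0, so r is not a codeword (an error is present).
Step 3: locate the error. For a single error e at position i, S_ℓ = v_i·e·α_i^ℓ, so α_err = S_1/S_0.
  S_0^{−1} = 11^{−1} = 6 (mod 13), so α_err = 10·6 = 60 ≡ 8 = α_4. Error position i = 4.
  Consistency check: S_2/S_1 = 2·4 = 8 ≡ 8 = α_err ✓ (single-error assumption holds).
Step 4: error magnitude e = S_0/v_4 = S_0·∏_{j≠4}(α_4 − α_j) = 11·3 = 33 ≡ 7 (mod 13).
Step 5: correct position 4: c_4 = r_4 − e = 5 − 7 ≡ 11 (mod 13). Hence c = [7, 8, 10, 11, 12].
  Check: interpolating c through the α_i gives m(x) = 2 + 6·x (degree < 2) with m(α_i) = c_i for every i, so c is indeed a codeword.


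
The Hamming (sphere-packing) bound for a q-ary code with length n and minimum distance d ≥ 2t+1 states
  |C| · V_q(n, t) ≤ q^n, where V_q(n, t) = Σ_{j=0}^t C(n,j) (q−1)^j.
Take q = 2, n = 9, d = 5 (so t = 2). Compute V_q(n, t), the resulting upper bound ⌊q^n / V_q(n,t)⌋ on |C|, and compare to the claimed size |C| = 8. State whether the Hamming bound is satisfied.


V_q(n, t) = 46, q^n = 512, Hamming bound = 11, |C| = 8 ≤ bound (satisfied).

Step 1: Compute V_q(n, t) = Σ_{j=0}^2 C(n, j) (q−1)^j.
  j = 0: C(9,0)·(1)^0 = 1·1 = 1.
  j = 1: C(9,1)·(1)^1 = 9·1 = 9.
  j = 2: C(9,2)·(1)^2 = 36·1 = 36.
  V_q(n, t) = 1 + 9 + 36 = 46.
Step 2: q^n = 2^9 = 512.
Step 3: Hamming bound ⌊q^n / V_q(n,t)⌋ = ⌊512/46⌋ = 11.
Step 4: Compare |C| = 8 to 11: satisfied.
The claimed |C| lies below the Hamming bound.


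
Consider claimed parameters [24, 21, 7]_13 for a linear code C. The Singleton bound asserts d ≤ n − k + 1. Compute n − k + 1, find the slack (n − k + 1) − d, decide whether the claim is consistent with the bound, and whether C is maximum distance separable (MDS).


Singleton RHS = n − k + 1 = 4, slack = -3, bound violated (no such code; not MDS).

Singleton bound: d ≤ n − k + 1.
Here n = 24, k = 21, so n − k + 1 = 4.
Given d = 7, check d ≤ 4: NO.
Slack = (n − k + 1) − d = -3.
The slack is negative: d = 7 exceeds n − k + 1 = 4 by 3, so the Singleton bound is violated and no linear [24, 21, 7]_13 code can exist. In particular it is not MDS (MDS requires d = n − k + 1 exactly).
Description: the claimed parameters are [24, 21, 7]_13; such a code would be impossible (violates the Singleton bound).


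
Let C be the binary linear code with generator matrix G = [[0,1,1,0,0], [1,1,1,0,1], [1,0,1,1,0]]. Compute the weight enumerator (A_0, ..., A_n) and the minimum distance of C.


Weight distribution: A_0 = 1, A_2 = 2, A_3 = 4, A_4 = 1. Minimum distance d = 2.

Enumerate all 2^3 = 8 messages m ∈ F_2^3.
For each, compute codeword c = mG in F_2^5, then tally its weight.
  m = 000 → c = 00000, weight = 0.
  m = 100 → c = 01100, weight = 2.
  m = 010 → c = 11101, weight = 4.
  m = 110 → c = 10001, weight = 2.
  m = 001 → c = 10110, weight = 3.
  m = 101 → c = 11010, weight = 3.
  m = 011 → c = 01011, weight = 3.
  m = 111 → c = 00111, weight = 3.
Tally weights:
  weight 0: 1 codewords.
  weight 2: 2 codewords.
  weight 3: 4 codewords.
  weight 4: 1 codewords.
Minimum distance d = smallest w > 0 with A_w > 0 = 2.
Sanity: Σ A_w = 8 = 2^3 = 8 ✓.


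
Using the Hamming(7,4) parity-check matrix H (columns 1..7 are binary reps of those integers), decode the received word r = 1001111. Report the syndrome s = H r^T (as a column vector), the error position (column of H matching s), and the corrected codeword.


s = (0, 0, 1)^T, error position = 1, corrected codeword c = 0001111

Compute s = H r^T mod 2 one row at a time:
  s_1 = 1 + 1 + 1 + 1 = 4 ≡ 0 (mod 2).
  s_2 = 0 + 0 + 1 + 1 = 2 ≡ 0 (mod 2).
  s_3 = 1 + 0 + 1 + 1 = 3 ≡ 1 (mod 2).
s = (0, 0, 1)^T — this equals column 1 of H (binary 001), so error is at position 1.
Correct: flip bit 1 of r = 1001111 to get c = 0001111.


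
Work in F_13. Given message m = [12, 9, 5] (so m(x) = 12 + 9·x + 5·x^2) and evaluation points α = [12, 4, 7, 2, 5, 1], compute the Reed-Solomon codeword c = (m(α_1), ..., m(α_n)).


c = [8, 11, 8, 11, 0, 0]

Message polynomial: m(x) = 12 + 9·x + 5·x^2 (mod 13).
For each evaluation point α_i, compute m(α_i) mod 13:
  α_1 = 12: Horner steps 5 → 4 → 8, so m(12) = 8.
  α_2 = 4: Horner steps 5 → 3 → 11, so m(4) = 11.
  α_3 = 7: Horner steps 5 → 5 → 8, so m(7) = 8.
  α_4 = 2: Horner steps 5 → 6 → 11, so m(2) = 11.
  α_5 = 5: Horner steps 5 → 8 → 0, so m(5) = 0.
  α_6 = 1: Horner steps 5 → 1 → 0, so m(1) = 0.
Codeword c = [8, 11, 8, 11, 0, 0] ∈ F_13^6.


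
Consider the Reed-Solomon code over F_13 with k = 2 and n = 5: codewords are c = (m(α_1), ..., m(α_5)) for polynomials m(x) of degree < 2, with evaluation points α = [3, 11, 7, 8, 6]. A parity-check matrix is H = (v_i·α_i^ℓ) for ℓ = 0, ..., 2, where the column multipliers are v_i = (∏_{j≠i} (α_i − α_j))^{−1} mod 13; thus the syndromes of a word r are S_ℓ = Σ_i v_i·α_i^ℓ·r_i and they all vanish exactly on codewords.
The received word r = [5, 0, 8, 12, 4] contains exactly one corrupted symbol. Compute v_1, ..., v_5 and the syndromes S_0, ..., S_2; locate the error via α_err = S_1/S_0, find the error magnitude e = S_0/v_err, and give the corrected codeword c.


S = (11, 4, 5), error at position 2, error magnitude e = 2, c = [5, 11, 8, 12, 4].

Step 1: column multipliers v_i = (∏_{j≠i}(α_i − α_j))^{−1} mod 13.
  i = 1 (α = 3): (3−11)(3−7)(3−8)(3−6) = (−8)·(−4)·(−5)·(−3) = 480 ≡ 12, so v_1 = 12^{−1} = 12 (mod 13).
  i = 2 (α = 11): (11−3)(11−7)(11−8)(11−6) = 8·4·3·5 = 480 ≡ 12, so v_2 = 12^{−1} = 12 (mod 13).
  i = 3 (α = 7): (7−3)(7−11)(7−8)(7−6) = 4·(−4)·(−1)·1 = 16 ≡ 3, so v_3 = 3^{−1} = 9 (mod 13).
  i = 4 (α = 8): (8−3)(8−11)(8−7)(8−6) = 5·(−3)·1·2 = −30 ≡ 9, so v_4 = 9^{−1} = 3 (mod 13).
  i = 5 (α = 6): (6−3)(6−11)(6−7)(6−8) = 3·(−5)·(−1)·(−2) = −30 ≡ 9, so v_5 = 9^{−1} = 3 (mod 13).
  v = [12, 12, 9, 3, 3].
Step 2: syndromes of r = [5, 0, 8, 12, 4] (all sums mod 13).
  S_0 = Σ v_i r_i = 12·5 + 12·0 + 9·8 + 3·12 + 3·4 = 180 ≡ 11.
  S_1 = Σ v_i α_i r_i = 12·3·5 + 12·11·0 + 9·7·8 + 3·8·12 + 3·6·4 = 1044 ≡ 4.
  α_i^2 mod 13 = [9, 4, 10, 12, 10].
  S_2 = Σ v_i α_i^2 r_i = 12·9·5 + 12·4·0 + 9·10·8 + 3·12·12 + 3·10·4 = 1812 ≡ 5.
  S = (11, 4, 5) ≠ 0, so r is not a codeword (an error is present).
Step 3: locate the error. For a single error e at position i, S_ℓ = v_i·e·α_i^ℓ, so α_err = S_1/S_0.
  S_0^{−1} = 11^{−1} = 6 (mod 13), so α_err = 4·6 = 24 ≡ 11 = α_2. Error position i = 2.
  Consistency check: S_2/S_1 = 5·10 = 50 ≡ 11 = α_err ✓ (single-error assumption holds).
Step 4: error magnitude e = S_0/v_2 = S_0·∏_{j≠2}(α_2 − α_j) = 11·12 = 132 ≡ 2 (mod 13).
Step 5: correct position 2: c_2 = r_2 − e = 0 − 2 ≡ 11 (mod 13). Hence c = [5, 11, 8, 12, 4].
  Check: interpolating c through the α_i gives m(x) = 6 + 4·x (degree < 2) with m(α_i) = c_i for every i, so c is indeed a codeword.


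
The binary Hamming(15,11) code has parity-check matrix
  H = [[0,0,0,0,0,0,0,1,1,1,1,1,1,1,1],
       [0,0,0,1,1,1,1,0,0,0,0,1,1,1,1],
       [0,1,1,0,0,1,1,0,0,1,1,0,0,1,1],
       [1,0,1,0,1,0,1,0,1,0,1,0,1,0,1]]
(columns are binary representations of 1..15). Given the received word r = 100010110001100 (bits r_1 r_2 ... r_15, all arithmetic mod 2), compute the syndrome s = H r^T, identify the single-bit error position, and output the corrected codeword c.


s = (1, 0, 1, 0)^T, error position = 10, corrected codeword c = 100010110101100

Compute s = H r^T mod 2 one row at a time:
  s_1 = 1 + 0 + 0 + 0 + 1 + 1 + 0 + 0 = 3 ≡ 1 (mod 2).
  s_2 = 0 + 1 + 0 + 1 + 1 + 1 + 0 + 0 = 4 ≡ 0 (mod 2).
  s_3 = 0 + 0 + 0 + 1 + 0 + 0 + 0 + 0 = 1 ≡ 1 (mod 2).
  s_4 = 1 + 0 + 1 + 1 + 0 + 0 + 1 + 0 = 4 ≡ 0 (mod 2).
s = (1, 0, 1, 0)^T — this equals column 10 of H (binary 1010), so error is at position 10.
Correct: flip bit 10 of r = 100010110001100 to get c = 100010110101100.


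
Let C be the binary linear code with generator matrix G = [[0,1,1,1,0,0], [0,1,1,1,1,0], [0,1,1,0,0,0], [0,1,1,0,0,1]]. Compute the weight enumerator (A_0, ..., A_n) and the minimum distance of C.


Weight distribution: A_0 = 1, A_1 = 3, A_2 = 4, A_3 = 4, A_4 = 3, A_5 = 1. Minimum distance d = 1.

Enumerate all 2^4 = 16 messages m ∈ F_2^4.
For each, compute codeword c = mG in F_2^6, then tally its weight.
  m = 0000 → c = 000000, weight = 0.
  m = 1000 → c = 011100, weight = 3.
  m = 0100 → c = 011110, weight = 4.
  m = 1100 → c = 000010, weight = 1.
  m = 0010 → c = 011000, weight = 2.
  m = 1010 → c = 000100, weight = 1.
  m = 0110 → c = 000110, weight = 2.
  m = 1110 → c = 011010, weight = 3.
  m = 0001 → c = 011001, weight = 3.
  m = 1001 → c = 000101, weight = 2.
  m = 0101 → c = 000111, weight = 3.
  m = 1101 → c = 011011, weight = 4.
  m = 0011 → c = 000001, weight = 1.
  m = 1011 → c = 011101, weight = 4.
  m = 0111 → c = 011111, weight = 5.
  m = 1111 → c = 000011, weight = 2.
Tally weights:
  weight 0: 1 codewords.
  weight 1: 3 codewords.
  weight 2: 4 codewords.
  weight 3: 4 codewords.
  weight 4: 3 codewords.
  weight 5: 1 codewords.
Minimum distance d = smallest w > 0 with A_w > 0 = 1.
Sanity: Σ A_w = 16 = 2^4 = 16 ✓.


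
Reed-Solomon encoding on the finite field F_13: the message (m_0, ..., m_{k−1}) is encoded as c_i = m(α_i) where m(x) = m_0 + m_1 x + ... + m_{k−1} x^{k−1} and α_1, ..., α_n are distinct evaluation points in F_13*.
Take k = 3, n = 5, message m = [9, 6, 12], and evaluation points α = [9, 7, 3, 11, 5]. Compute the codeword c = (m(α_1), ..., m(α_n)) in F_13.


c = [8, 2, 5, 6, 1]

Message polynomial: m(x) = 9 + 6·x + 12·x^2 (mod 13).
For each evaluation point α_i, compute m(α_i) mod 13:
  α_1 = 9: Horner steps 12 → 10 → 8, so m(9) = 8.
  α_2 = 7: Horner steps 12 → 12 → 2, so m(7) = 2.
  α_3 = 3: Horner steps 12 → 3 → 5, so m(3) = 5.
  α_4 = 11: Horner steps 12 → 8 → 6, so m(11) = 6.
  α_5 = 5: Horner steps 12 → 1 → 1, so m(5) = 1.
Codeword c = [8, 2, 5, 6, 1] ∈ F_13^5.


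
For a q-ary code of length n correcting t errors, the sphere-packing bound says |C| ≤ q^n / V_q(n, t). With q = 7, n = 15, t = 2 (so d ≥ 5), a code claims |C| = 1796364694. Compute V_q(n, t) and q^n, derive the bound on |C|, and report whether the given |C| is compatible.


V_q(n, t) = 3871, q^n = 4747561509943, Hamming bound = 1226443169, |C| = 1796364694 > bound (violated).

Step 1: Compute V_q(n, t) = Σ_{j=0}^2 C(n, j) (q−1)^j.
  j = 0: C(15,0)·(6)^0 = 1·1 = 1.
  j = 1: C(15,1)·(6)^1 = 15·6 = 90.
  j = 2: C(15,2)·(6)^2 = 105·36 = 3780.
  V_q(n, t) = 1 + 90 + 3780 = 3871.
Step 2: q^n = 7^15 = 4747561509943.
Step 3: Hamming bound ⌊q^n / V_q(n,t)⌋ = ⌊4747561509943/3871⌋ = 1226443169.
Step 4: Compare |C| = 1796364694 to 1226443169: violated.
The claimed |C| lies above the Hamming bound, so no 7-ary code of length 15 with d ≥ 5 can have 1796364694 codewords.


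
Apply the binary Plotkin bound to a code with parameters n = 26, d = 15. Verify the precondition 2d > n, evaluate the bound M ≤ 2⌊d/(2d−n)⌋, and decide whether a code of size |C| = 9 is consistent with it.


Plotkin bound M ≤ 6; given |C| = 9 > bound (violated).

Check applicability: 2d = 30, n = 26.
2d − n = 4 > 0, so Plotkin applies.
Compute d/(2d−n) = 15/4 ≈ 3.7500.
⌊d/(2d−n)⌋ = 3.
Plotkin bound: M ≤ 2·3 = 6.
Given |C| = 9, check: VIOLATED.
This |C| is above the Plotkin bound, so no binary code with n = 26, d = 15 and 9 codewords exists.


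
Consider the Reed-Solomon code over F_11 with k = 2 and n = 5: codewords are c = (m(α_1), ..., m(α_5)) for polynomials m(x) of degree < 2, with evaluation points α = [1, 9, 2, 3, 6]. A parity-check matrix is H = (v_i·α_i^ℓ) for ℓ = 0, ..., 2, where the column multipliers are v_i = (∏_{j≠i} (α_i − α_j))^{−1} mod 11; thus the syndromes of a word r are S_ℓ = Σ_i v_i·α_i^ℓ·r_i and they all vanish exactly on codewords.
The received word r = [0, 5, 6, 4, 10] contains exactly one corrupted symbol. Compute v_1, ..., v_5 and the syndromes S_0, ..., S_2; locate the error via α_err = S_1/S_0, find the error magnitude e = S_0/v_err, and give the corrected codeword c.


S = (3, 6, 1), error at position 3, error magnitude e = 4, c = [0, 5, 2, 4, 10].

Step 1: column multipliers v_i = (∏_{j≠i}(α_i − α_j))^{−1} mod 11.
  i = 1 (α = 1): (1−9)(1−2)(1−3)(1−6) = (−8)·(−1)·(−2)·(−5) = 80 ≡ 3, so v_1 = 3^{−1} = 4 (mod 11).
  i = 2 (α = 9): (9−1)(9−2)(9−3)(9−6) = 8·7·6·3 = 1008 ≡ 7, so v_2 = 7^{−1} = 8 (mod 11).
  i = 3 (α = 2): (2−1)(2−9)(2−3)(2−6) = 1·(−7)·(−1)·(−4) = −28 ≡ 5, so v_3 = 5^{−1} = 9 (mod 11).
  i = 4 (α = 3): (3−1)(3−9)(3−2)(3−6) = 2·(−6)·1·(−3) = 36 ≡ 3, so v_4 = 3^{−1} = 4 (mod 11).
  i = 5 (α = 6): (6−1)(6−9)(6−2)(6−3) = 5·(−3)·4·3 = −180 ≡ 7, so v_5 = 7^{−1} = 8 (mod 11).
  v = [4, 8, 9, 4, 8].
Step 2: syndromes of r = [0, 5, 6, 4, 10] (all sums mod 11).
  S_0 = Σ v_i r_i = 4·0 + 8·5 + 9·6 + 4·4 + 8·10 = 190 ≡ 3.
  S_1 = Σ v_i α_i r_i = 4·1·0 + 8·9·5 + 9·2·6 + 4·3·4 + 8·6·10 = 996 ≡ 6.
  α_i^2 mod 11 = [1, 4, 4, 9, 3].
  S_2 = Σ v_i α_i^2 r_i = 4·1·0 + 8·4·5 + 9·4·6 + 4·9·4 + 8·3·10 = 760 ≡ 1.
  S = (3, 6, 1) ≠ 0, so r is not a codeword (an error is present).
Step 3: locate the error. For a single error e at position i, S_ℓ = v_i·e·α_i^ℓ, so α_err = S_1/S_0.
  S_0^{−1} = 3^{−1} = 4 (mod 11), so α_err = 6·4 = 24 ≡ 2 = α_3. Error position i = 3.
  Consistency check: S_2/S_1 = 1·2 = 2 ≡ 2 = α_err ✓ (single-error assumption holds).
Step 4: error magnitude e = S_0/v_3 = S_0·∏_{j≠3}(α_3 − α_j) = 3·5 = 15 ≡ 4 (mod 11).
Step 5: correct position 3: c_3 = r_3 − e = 6 − 4 ≡ 2 (mod 11). Hence c = [0, 5, 2, 4, 10].
  Check: interpolating c through the α_i gives m(x) = 9 + 2·x (degree < 2) with m(α_i) = c_i for every i, so c is indeed a codeword.


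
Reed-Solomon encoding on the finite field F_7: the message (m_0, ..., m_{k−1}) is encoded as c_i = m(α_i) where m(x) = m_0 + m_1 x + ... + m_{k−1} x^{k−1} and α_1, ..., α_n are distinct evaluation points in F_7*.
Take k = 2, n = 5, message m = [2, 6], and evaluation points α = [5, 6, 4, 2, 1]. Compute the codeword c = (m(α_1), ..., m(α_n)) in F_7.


c = [4, 3, 5, 0, 1]

Message polynomial: m(x) = 2 + 6·x (mod 7).
For each evaluation point α_i, compute m(α_i) mod 7:
  α_1 = 5: Horner steps 6 → 4, so m(5) = 4.
  α_2 = 6: Horner steps 6 → 3, so m(6) = 3.
  α_3 = 4: Horner steps 6 → 5, so m(4) = 5.
  α_4 = 2: Horner steps 6 → 0, so m(2) = 0.
  α_5 = 1: Horner steps 6 → 1, so m(1) = 1.
Codeword c = [4, 3, 5, 0, 1] ∈ F_7^5.


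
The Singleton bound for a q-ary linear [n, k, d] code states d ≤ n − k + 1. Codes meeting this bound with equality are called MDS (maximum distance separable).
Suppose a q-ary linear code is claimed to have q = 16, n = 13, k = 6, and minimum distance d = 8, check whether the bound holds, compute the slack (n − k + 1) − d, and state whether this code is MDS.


Singleton RHS = n − k + 1 = 8, slack = 0, bound satisfied, MDS.

Singleton bound: d ≤ n − k + 1.
Here n = 13, k = 6, so n − k + 1 = 8.
Given d = 8, check d ≤ 8: YES.
Slack = (n − k + 1) − d = 0.
The code is MDS (slack = 0).
Description: the claimed parameters are [13, 6, 8]_16; such a code would be MDS (meets Singleton bound).


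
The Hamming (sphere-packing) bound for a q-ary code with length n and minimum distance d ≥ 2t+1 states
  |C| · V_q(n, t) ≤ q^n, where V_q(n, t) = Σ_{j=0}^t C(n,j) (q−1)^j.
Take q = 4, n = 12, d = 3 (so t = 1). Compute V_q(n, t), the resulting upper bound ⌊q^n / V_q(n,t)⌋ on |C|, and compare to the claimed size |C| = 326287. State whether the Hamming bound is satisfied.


V_q(n, t) = 37, q^n = 16777216, Hamming bound = 453438, |C| = 326287 ≤ bound (satisfied).

Step 1: Compute V_q(n, t) = Σ_{j=0}^1 C(n, j) (q−1)^j.
  j = 0: C(12,0)·(3)^0 = 1·1 = 1.
  j = 1: C(12,1)·(3)^1 = 12·3 = 36.
  V_q(n, t) = 1 + 36 = 37.
Step 2: q^n = 4^12 = 16777216.
Step 3: Hamming bound ⌊q^n / V_q(n,t)⌋ = ⌊16777216/37⌋ = 453438.
Step 4: Compare |C| = 326287 to 453438: satisfied.
The claimed |C| lies below the Hamming bound.


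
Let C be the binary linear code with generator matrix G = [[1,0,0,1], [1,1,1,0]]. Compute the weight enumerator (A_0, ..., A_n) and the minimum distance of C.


Weight distribution: A_0 = 1, A_2 = 1, A_3 = 2. Minimum distance d = 2.

Enumerate all 2^2 = 4 messages m ∈ F_2^2.
For each, compute codeword c = mG in F_2^4, then tally its weight.
  m = 00 → c = 0000, weight = 0.
  m = 10 → c = 1001, weight = 2.
  m = 01 → c = 1110, weight = 3.
  m = 11 → c = 0111, weight = 3.
Tally weights:
  weight 0: 1 codewords.
  weight 2: 1 codewords.
  weight 3: 2 codewords.
Minimum distance d = smallest w > 0 with A_w > 0 = 2.
Sanity: Σ A_w = 4 = 2^2 = 4 ✓.


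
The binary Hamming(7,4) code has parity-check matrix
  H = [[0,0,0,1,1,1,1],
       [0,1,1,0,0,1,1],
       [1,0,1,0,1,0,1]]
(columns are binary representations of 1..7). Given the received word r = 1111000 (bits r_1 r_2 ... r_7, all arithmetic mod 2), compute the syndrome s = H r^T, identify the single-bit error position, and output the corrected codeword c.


s = (1, 0, 0)^T, error position = 4, corrected codeword c = 1110000

Compute s = H r^T mod 2 one row at a time:
  s_1 = 1 + 0 + 0 + 0 = 1 ≡ 1 (mod 2).
  s_2 = 1 + 1 + 0 + 0 = 2 ≡ 0 (mod 2).
  s_3 = 1 + 1 + 0 + 0 = 2 ≡ 0 (mod 2).
s = (1, 0, 0)^T — this equals column 4 of H (binary 100), so error is at position 4.
Correct: flip bit 4 of r = 1111000 to get c = 1110000.


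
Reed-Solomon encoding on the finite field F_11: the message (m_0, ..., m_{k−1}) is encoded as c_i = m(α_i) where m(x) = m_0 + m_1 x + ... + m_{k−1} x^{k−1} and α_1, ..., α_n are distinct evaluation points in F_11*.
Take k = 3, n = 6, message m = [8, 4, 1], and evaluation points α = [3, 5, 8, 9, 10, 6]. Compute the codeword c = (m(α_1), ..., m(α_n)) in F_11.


c = [7, 9, 5, 4, 5, 2]

Message polynomial: m(x) = 8 + 4·x + 1·x^2 (mod 11).
For each evaluation point α_i, compute m(α_i) mod 11:
  α_1 = 3: Horner steps 1 → 7 → 7, so m(3) = 7.
  α_2 = 5: Horner steps 1 → 9 → 9, so m(5) = 9.
  α_3 = 8: Horner steps 1 → 1 → 5, so m(8) = 5.
  α_4 = 9: Horner steps 1 → 2 → 4, so m(9) = 4.
  α_5 = 10: Horner steps 1 → 3 → 5, so m(10) = 5.
  α_6 = 6: Horner steps 1 → 10 → 2, so m(6) = 2.
Codeword c = [7, 9, 5, 4, 5, 2] ∈ F_11^6.


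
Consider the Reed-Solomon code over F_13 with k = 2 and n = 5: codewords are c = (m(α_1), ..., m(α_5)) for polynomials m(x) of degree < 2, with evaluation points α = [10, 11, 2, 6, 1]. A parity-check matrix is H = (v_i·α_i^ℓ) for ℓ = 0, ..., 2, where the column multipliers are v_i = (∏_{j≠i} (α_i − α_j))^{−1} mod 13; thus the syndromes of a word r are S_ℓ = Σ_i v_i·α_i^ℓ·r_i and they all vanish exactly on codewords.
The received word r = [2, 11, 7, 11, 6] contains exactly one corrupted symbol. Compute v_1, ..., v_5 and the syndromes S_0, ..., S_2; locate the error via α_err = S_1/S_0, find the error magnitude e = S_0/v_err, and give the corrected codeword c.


S = (1, 11, 4), error at position 2, error magnitude e = 8, c = [2, 3, 7, 11, 6].

Step 1: column multipliers v_i = (∏_{j≠i}(α_i − α_j))^{−1} mod 13.
  i = 1 (α = 10): (10−11)(10−2)(10−6)(10−1) = (−1)·8·4·9 = −288 ≡ 11, so v_1 = 11^{−1} = 6 (mod 13).
  i = 2 (α = 11): (11−10)(11−2)(11−6)(11−1) = 1·9·5·10 = 450 ≡ 8, so v_2 = 8^{−1} = 5 (mod 13).
  i = 3 (α = 2): (2−10)(2−11)(2−6)(2−1) = (−8)·(−9)·(−4)·1 = −288 ≡ 11, so v_3 = 11^{−1} = 6 (mod 13).
  i = 4 (α = 6): (6−10)(6−11)(6−2)(6−1) = (−4)·(−5)·4·5 = 400 ≡ 10, so v_4 = 10^{−1} = 4 (mod 13).
  i = 5 (α = 1): (1−10)(1−11)(1−2)(1−6) = (−9)·(−10)·(−1)·(−5) = 450 ≡ 8, so v_5 = 8^{−1} = 5 (mod 13).
  v = [6, 5, 6, 4, 5].
Step 2: syndromes of r = [2, 11, 7, 11, 6] (all sums mod 13).
  S_0 = Σ v_i r_i = 6·2 + 5·11 + 6·7 + 4·11 + 5·6 = 183 ≡ 1.
  S_1 = Σ v_i α_i r_i = 6·10·2 + 5·11·11 + 6·2·7 + 4·6·11 + 5·1·6 = 1103 ≡ 11.
  α_i^2 mod 13 = [9, 4, 4, 10, 1].
  S_2 = Σ v_i α_i^2 r_i = 6·9·2 + 5·4·11 + 6·4·7 + 4·10·11 + 5·1·6 = 966 ≡ 4.
  S = (1, 11, 4) ≠ 0, so r is not a codeword (an error is present).
Step 3: locate the error. For a single error e at position i, S_ℓ = v_i·e·α_i^ℓ, so α_err = S_1/S_0.
  S_0^{−1} = 1^{−1} = 1 (mod 13), so α_err = 11·1 = 11 ≡ 11 = α_2. Error position i = 2.
  Consistency check: S_2/S_1 = 4·6 = 24 ≡ 11 = α_err ✓ (single-error assumption holds).
Step 4: error magnitude e = S_0/v_2 = S_0·∏_{j≠2}(α_2 − α_j) = 1·8 = 8 ≡ 8 (mod 13).
Step 5: correct position 2: c_2 = r_2 − e = 11 − 8 ≡ 3 (mod 13). Hence c = [2, 3, 7, 11, 6].
  Check: interpolating c through the α_i gives m(x) = 5 + 1·x (degree < 2) with m(α_i) = c_i for every i, so c is indeed a codeword.


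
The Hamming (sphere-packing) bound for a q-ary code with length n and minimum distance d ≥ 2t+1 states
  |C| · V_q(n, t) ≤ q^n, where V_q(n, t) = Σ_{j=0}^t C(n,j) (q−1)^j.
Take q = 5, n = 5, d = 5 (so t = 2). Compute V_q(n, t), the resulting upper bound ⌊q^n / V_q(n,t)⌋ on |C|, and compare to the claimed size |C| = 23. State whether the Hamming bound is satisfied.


V_q(n, t) = 181, q^n = 3125, Hamming bound = 17, |C| = 23 > bound (violated).

Step 1: Compute V_q(n, t) = Σ_{j=0}^2 C(n, j) (q−1)^j.
  j = 0: C(5,0)·(4)^0 = 1·1 = 1.
  j = 1: C(5,1)·(4)^1 = 5·4 = 20.
  j = 2: C(5,2)·(4)^2 = 10·16 = 160.
  V_q(n, t) = 1 + 20 + 160 = 181.
Step 2: q^n = 5^5 = 3125.
Step 3: Hamming bound ⌊q^n / V_q(n,t)⌋ = ⌊3125/181⌋ = 17.
Step 4: Compare |C| = 23 to 17: violated.
The claimed |C| lies above the Hamming bound, so no 5-ary code of length 5 with d ≥ 5 can have 23 codewords.


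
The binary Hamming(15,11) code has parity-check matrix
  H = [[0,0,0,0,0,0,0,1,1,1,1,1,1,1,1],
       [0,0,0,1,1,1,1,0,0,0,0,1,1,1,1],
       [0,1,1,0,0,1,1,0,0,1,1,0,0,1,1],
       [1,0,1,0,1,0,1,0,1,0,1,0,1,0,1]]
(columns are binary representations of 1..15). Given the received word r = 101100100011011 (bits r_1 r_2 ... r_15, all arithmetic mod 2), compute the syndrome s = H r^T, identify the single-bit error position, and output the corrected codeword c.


s = (0, 1, 1, 1)^T, error position = 7, corrected codeword c = 101100000011011

Compute s = H r^T mod 2 one row at a time:
  s_1 = 0 + 0 + 0 + 1 + 1 + 0 + 1 + 1 = 4 ≡ 0 (mod 2).
  s_2 = 1 + 0 + 0 + 1 + 1 + 0 + 1 + 1 = 5 ≡ 1 (mod 2).
  s_3 = 0 + 1 + 0 + 1 + 0 + 1 + 1 + 1 = 5 ≡ 1 (mod 2).
  s_4 = 1 + 1 + 0 + 1 + 0 + 1 + 0 + 1 = 5 ≡ 1 (mod 2).
s = (0, 1, 1, 1)^T — this equals column 7 of H (binary 0111), so error is at position 7.
Correct: flip bit 7 of r = 101100100011011 to get c = 101100000011011.


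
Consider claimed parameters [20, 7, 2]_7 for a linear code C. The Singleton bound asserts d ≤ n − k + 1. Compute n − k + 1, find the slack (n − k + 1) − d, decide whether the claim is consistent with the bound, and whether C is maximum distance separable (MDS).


Singleton RHS = n − k + 1 = 14, slack = 12, bound satisfied, not MDS.

Singleton bound: d ≤ n − k + 1.
Here n = 20, k = 7, so n − k + 1 = 14.
Given d = 2, check d ≤ 14: YES.
Slack = (n − k + 1) − d = 12.
The code is NOT MDS (slack = 12 > 0).
Description: the claimed parameters are [20, 7, 2]_7; such a code would be non-MDS.


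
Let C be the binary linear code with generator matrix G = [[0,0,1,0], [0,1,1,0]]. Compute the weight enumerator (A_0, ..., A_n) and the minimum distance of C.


Weight distribution: A_0 = 1, A_1 = 2, A_2 = 1. Minimum distance d = 1.

Enumerate all 2^2 = 4 messages m ∈ F_2^2.
For each, compute codeword c = mG in F_2^4, then tally its weight.
  m = 00 → c = 0000, weight = 0.
  m = 10 → c = 0010, weight = 1.
  m = 01 → c = 0110, weight = 2.
  m = 11 → c = 0100, weight = 1.
Tally weights:
  weight 0: 1 codewords.
  weight 1: 2 codewords.
  weight 2: 1 codewords.
Minimum distance d = smallest w > 0 with A_w > 0 = 1.
Sanity: Σ A_w = 4 = 2^2 = 4 ✓.


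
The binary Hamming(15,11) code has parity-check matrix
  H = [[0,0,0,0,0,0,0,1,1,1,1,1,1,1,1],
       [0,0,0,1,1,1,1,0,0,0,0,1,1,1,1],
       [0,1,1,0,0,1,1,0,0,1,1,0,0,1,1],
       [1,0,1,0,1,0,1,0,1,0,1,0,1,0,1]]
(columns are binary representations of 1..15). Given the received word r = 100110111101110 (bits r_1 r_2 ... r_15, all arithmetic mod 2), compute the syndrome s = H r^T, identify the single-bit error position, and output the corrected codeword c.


s = (0, 0, 1, 1)^T, error position = 3, corrected codeword c = 101110111101110

Compute s = H r^T mod 2 one row at a time:
  s_1 = 1 + 1 + 1 + 0 + 1 + 1 + 1 + 0 = 6 ≡ 0 (mod 2).
  s_2 = 1 + 1 + 0 + 1 + 1 + 1 + 1 + 0 = 6 ≡ 0 (mod 2).
  s_3 = 0 + 0 + 0 + 1 + 1 + 0 + 1 + 0 = 3 ≡ 1 (mod 2).
  s_4 = 1 + 0 + 1 + 1 + 1 + 0 + 1 + 0 = 5 ≡ 1 (mod 2).
s = (0, 0, 1, 1)^T — this equals column 3 of H (binary 0011), so error is at position 3.
Correct: flip bit 3 of r = 100110111101110 to get c = 101110111101110.


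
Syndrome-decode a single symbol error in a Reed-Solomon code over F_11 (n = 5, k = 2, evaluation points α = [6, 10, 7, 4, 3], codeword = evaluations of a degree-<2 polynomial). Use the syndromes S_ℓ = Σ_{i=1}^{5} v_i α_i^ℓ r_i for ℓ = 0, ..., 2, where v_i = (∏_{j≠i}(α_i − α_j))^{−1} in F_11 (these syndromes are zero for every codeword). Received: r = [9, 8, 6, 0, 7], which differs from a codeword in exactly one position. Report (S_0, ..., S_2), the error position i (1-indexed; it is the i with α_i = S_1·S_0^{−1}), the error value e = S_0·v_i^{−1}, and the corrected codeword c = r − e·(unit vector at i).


S = (5, 9, 3), error at position 4, error magnitude e = 7, c = [9, 8, 6, 4, 7].

Step 1: column multipliers v_i = (∏_{j≠i}(α_i − α_j))^{−1} mod 11.
  i = 1 (α = 6): (6−10)(6−7)(6−4)(6−3) = (−4)·(−1)·2·3 = 24 ≡ 2, so v_1 = 2^{−1} = 6 (mod 11).
  i = 2 (α = 10): (10−6)(10−7)(10−4)(10−3) = 4·3·6·7 = 504 ≡ 9, so v_2 = 9^{−1} = 5 (mod 11).
  i = 3 (α = 7): (7−6)(7−10)(7−4)(7−3) = 1·(−3)·3·4 = −36 ≡ 8, so v_3 = 8^{−1} = 7 (mod 11).
  i = 4 (α = 4): (4−6)(4−10)(4−7)(4−3) = (−2)·(−6)·(−3)·1 = −36 ≡ 8, so v_4 = 8^{−1} = 7 (mod 11).
  i = 5 (α = 3): (3−6)(3−10)(3−7)(3−4) = (−3)·(−7)·(−4)·(−1) = 84 ≡ 7, so v_5 = 7^{−1} = 8 (mod 11).
  v = [6, 5, 7, 7, 8].
Step 2: syndromes of r = [9, 8, 6, 0, 7] (all sums mod 11).
  S_0 = Σ v_i r_i = 6·9 + 5·8 + 7·6 + 7·0 + 8·7 = 192 ≡ 5.
  S_1 = Σ v_i α_i r_i = 6·6·9 + 5·10·8 + 7·7·6 + 7·4·0 + 8·3·7 = 1186 ≡ 9.
  α_i^2 mod 11 = [3, 1, 5, 5, 9].
  S_2 = Σ v_i α_i^2 r_i = 6·3·9 + 5·1·8 + 7·5·6 + 7·5·0 + 8·9·7 = 916 ≡ 3.
  S = (5, 9, 3) ≠ 0, so r is not a codeword (an error is present).
Step 3: locate the error. For a single error e at position i, S_ℓ = v_i·e·α_i^ℓ, so α_err = S_1/S_0.
  S_0^{−1} = 5^{−1} = 9 (mod 11), so α_err = 9·9 = 81 ≡ 4 = α_4. Error position i = 4.
  Consistency check: S_2/S_1 = 3·5 = 15 ≡ 4 = α_err ✓ (single-error assumption holds).
Step 4: error magnitude e = S_0/v_4 = S_0·∏_{j≠4}(α_4 − α_j) = 5·8 = 40 ≡ 7 (mod 11).
Step 5: correct position 4: c_4 = r_4 − e = 0 − 7 ≡ 4 (mod 11). Hence c = [9, 8, 6, 4, 7].
  Check: interpolating c through the α_i gives m(x) = 5 + 8·x (degree < 2) with m(α_i) = c_i for every i, so c is indeed a codeword.


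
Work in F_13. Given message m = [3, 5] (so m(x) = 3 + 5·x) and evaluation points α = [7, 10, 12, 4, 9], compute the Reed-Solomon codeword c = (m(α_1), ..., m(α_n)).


c = [12, 1, 11, 10, 9]

Message polynomial: m(x) = 3 + 5·x (mod 13).
For each evaluation point α_i, compute m(α_i) mod 13:
  α_1 = 7: Horner steps 5 → 12, so m(7) = 12.
  α_2 = 10: Horner steps 5 → 1, so m(10) = 1.
  α_3 = 12: Horner steps 5 → 11, so m(12) = 11.
  α_4 = 4: Horner steps 5 → 10, so m(4) = 10.
  α_5 = 9: Horner steps 5 → 9, so m(9) = 9.
Codeword c = [12, 1, 11, 10, 9] ∈ F_13^5.


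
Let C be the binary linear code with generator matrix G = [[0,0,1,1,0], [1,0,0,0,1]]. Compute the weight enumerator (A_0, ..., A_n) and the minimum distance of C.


Weight distribution: A_0 = 1, A_2 = 2, A_4 = 1. Minimum distance d = 2.

Enumerate all 2^2 = 4 messages m ∈ F_2^2.
For each, compute codeword c = mG in F_2^5, then tally its weight.
  m = 00 → c = 00000, weight = 0.
  m = 10 → c = 00110, weight = 2.
  m = 01 → c = 10001, weight = 2.
  m = 11 → c = 10111, weight = 4.
Tally weights:
  weight 0: 1 codewords.
  weight 2: 2 codewords.
  weight 4: 1 codewords.
Minimum distance d = smallest w > 0 with A_w > 0 = 2.
Sanity: Σ A_w = 4 = 2^2 = 4 ✓.


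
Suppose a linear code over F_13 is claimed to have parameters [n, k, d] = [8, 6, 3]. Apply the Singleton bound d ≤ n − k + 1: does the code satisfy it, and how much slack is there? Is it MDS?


Singleton RHS = n − k + 1 = 3, slack = 0, bound satisfied, MDS.

Singleton bound: d ≤ n − k + 1.
Here n = 8, k = 6, so n − k + 1 = 3.
Given d = 3, check d ≤ 3: YES.
Slack = (n − k + 1) − d = 0.
The code is MDS (slack = 0).
Description: the claimed parameters are [8, 6, 3]_13; such a code would be MDS (meets Singleton bound).


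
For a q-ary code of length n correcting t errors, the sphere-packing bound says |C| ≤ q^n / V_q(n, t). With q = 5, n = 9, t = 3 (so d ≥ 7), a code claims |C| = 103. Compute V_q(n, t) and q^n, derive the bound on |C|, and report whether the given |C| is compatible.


V_q(n, t) = 5989, q^n = 1953125, Hamming bound = 326, |C| = 103 ≤ bound (satisfied).

Step 1: Compute V_q(n, t) = Σ_{j=0}^3 C(n, j) (q−1)^j.
  j = 0: C(9,0)·(4)^0 = 1·1 = 1.
  j = 1: C(9,1)·(4)^1 = 9·4 = 36.
  j = 2: C(9,2)·(4)^2 = 36·16 = 576.
  j = 3: C(9,3)·(4)^3 = 84·64 = 5376.
  V_q(n, t) = 1 + 36 + 576 + 5376 = 5989.
Step 2: q^n = 5^9 = 1953125.
Step 3: Hamming bound ⌊q^n / V_q(n,t)⌋ = ⌊1953125/5989⌋ = 326.
Step 4: Compare |C| = 103 to 326: satisfied.
The claimed |C| lies below the Hamming bound.
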